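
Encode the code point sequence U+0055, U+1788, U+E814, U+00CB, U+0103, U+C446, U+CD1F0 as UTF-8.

55 E1 9E 88 EE A0 94 C3 8B C4 83 EC 91 86 F3 8D 87 B0

U+0055: 1-byte form → 55.
U+1788: 3-byte form → E1 9E 88.
U+E814: 3-byte form → EE A0 94.
U+00CB: 2-byte form → C3 8B.
U+0103: 2-byte form → C4 83.
U+C446: 3-byte form → EC 91 86.
U+CD1F0: 4-byte form → F3 8D 87 B0.
Concatenated (18 bytes): 55 E1 9E 88 EE A0 94 C3 8B C4 83 EC 91 86 F3 8D 87 B0.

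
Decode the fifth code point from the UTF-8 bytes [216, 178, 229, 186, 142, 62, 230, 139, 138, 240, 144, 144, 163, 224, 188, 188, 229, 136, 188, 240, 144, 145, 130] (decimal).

Offset 0: leading byte 0xD8 = 11011000 → 2-byte char #1 = D8 B2.
Offset 2: leading byte 0xE5 = 11100101 → 3-byte char #2 = E5 BA 8E.
Offset 5: leading byte 0x3E = 00111110 → 1-byte char #3 = 3E.
Offset 6: leading byte 0xE6 = 11100110 → 3-byte char #4 = E6 8B 8A.
Offset 9: leading byte 0xF0 = 11110000 → 4-byte char #5 = F0 90 90 A3.
Leading byte 0xF0 = 11110000 matches 11110xxx → 4-byte sequence.
Byte 1: 0xF0 = 11110000, payload 000 (3 bits).
Byte 2: 0x90 = 10010000 (10xxxxxx ✓), payload 010000.
Byte 3: 0x90 = 10010000 (10xxxxxx ✓), payload 010000.
Byte 4: 0xA3 = 10100011 (10xxxxxx ✓), payload 100011.
Concatenate: 000010000010000100011 = 0x10423 (21 bits → U+10423).

U+10423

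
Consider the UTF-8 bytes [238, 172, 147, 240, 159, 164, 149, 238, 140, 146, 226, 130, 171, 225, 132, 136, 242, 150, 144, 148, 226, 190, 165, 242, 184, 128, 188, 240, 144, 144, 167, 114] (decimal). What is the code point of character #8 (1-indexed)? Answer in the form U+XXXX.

U+B803C

Offset 0: leading byte 0xEE = 11101110 → 3-byte char #1 = EE AC 93.
Offset 3: leading byte 0xF0 = 11110000 → 4-byte char #2 = F0 9F A4 95.
Offset 7: leading byte 0xEE = 11101110 → 3-byte char #3 = EE 8C 92.
Offset 10: leading byte 0xE2 = 11100010 → 3-byte char #4 = E2 82 AB.
Offset 13: leading byte 0xE1 = 11100001 → 3-byte char #5 = E1 84 88.
Offset 16: leading byte 0xF2 = 11110010 → 4-byte char #6 = F2 96 90 94.
Offset 20: leading byte 0xE2 = 11100010 → 3-byte char #7 = E2 BE A5.
Offset 23: leading byte 0xF2 = 11110010 → 4-byte char #8 = F2 B8 80 BC.
Leading byte 0xF2 = 11110010 matches 11110xxx → 4-byte sequence.
Byte 1: 0xF2 = 11110010, payload 010 (3 bits).
Byte 2: 0xB8 = 10111000 (10xxxxxx ✓), payload 111000.
Byte 3: 0x80 = 10000000 (10xxxxxx ✓), payload 000000.
Byte 4: 0xBC = 10111100 (10xxxxxx ✓), payload 111100.
Concatenate: 010111000000000111100 = 0xB803C (21 bits → U+B803C).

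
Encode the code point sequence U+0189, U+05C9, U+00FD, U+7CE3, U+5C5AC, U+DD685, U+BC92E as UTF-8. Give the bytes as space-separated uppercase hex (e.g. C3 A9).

C6 89 D7 89 C3 BD E7 B3 A3 F1 9C 96 AC F3 9D 9A 85 F2 BC A4 AE

U+0189: 2-byte form → C6 89.
U+05C9: 2-byte form → D7 89.
U+00FD: 2-byte form → C3 BD.
U+7CE3: 3-byte form → E7 B3 A3.
U+5C5AC: 4-byte form → F1 9C 96 AC.
U+DD685: 4-byte form → F3 9D 9A 85.
U+BC92E: 4-byte form → F2 BC A4 AE.
Concatenated (21 bytes): C6 89 D7 89 C3 BD E7 B3 A3 F1 9C 96 AC F3 9D 9A 85 F2 BC A4 AE.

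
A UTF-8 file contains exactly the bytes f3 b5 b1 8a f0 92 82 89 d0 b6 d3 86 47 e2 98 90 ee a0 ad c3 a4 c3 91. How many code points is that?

9

Byte at offset 0: 0xF3 = 11110011 → 4-byte char (#1). Advance 4.
Byte at offset 4: 0xF0 = 11110000 → 4-byte char (#2). Advance 4.
Byte at offset 8: 0xD0 = 11010000 → 2-byte char (#3). Advance 2.
Byte at offset 10: 0xD3 = 11010011 → 2-byte char (#4). Advance 2.
Byte at offset 12: 0x47 = 01000111 → 1-byte char (#5). Advance 1.
Byte at offset 13: 0xE2 = 11100010 → 3-byte char (#6). Advance 3.
Byte at offset 16: 0xEE = 11101110 → 3-byte char (#7). Advance 3.
Byte at offset 19: 0xC3 = 11000011 → 2-byte char (#8). Advance 2.
Byte at offset 21: 0xC3 = 11000011 → 2-byte char (#9). Advance 2.
Reached end at offset 23 after 9 code points.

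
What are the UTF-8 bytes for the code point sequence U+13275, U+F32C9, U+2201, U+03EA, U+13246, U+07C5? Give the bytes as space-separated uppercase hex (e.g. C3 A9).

F0 93 89 B5 F3 B3 8B 89 E2 88 81 CF AA F0 93 89 86 DF 85

U+13275: 4-byte form → F0 93 89 B5.
U+F32C9: 4-byte form → F3 B3 8B 89.
U+2201: 3-byte form → E2 88 81.
U+03EA: 2-byte form → CF AA.
U+13246: 4-byte form → F0 93 89 86.
U+07C5: 2-byte form → DF 85.
Concatenated (19 bytes): F0 93 89 B5 F3 B3 8B 89 E2 88 81 CF AA F0 93 89 86 DF 85.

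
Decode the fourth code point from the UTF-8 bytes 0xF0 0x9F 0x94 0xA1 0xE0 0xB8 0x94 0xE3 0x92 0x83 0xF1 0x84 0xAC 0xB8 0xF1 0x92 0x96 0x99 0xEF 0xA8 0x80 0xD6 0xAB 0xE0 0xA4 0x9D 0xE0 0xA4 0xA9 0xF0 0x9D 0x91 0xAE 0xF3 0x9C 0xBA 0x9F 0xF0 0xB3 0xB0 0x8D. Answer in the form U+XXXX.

U+44B38

Offset 0: leading byte 0xF0 = 11110000 → 4-byte char #1 = F0 9F 94 A1.
Offset 4: leading byte 0xE0 = 11100000 → 3-byte char #2 = E0 B8 94.
Offset 7: leading byte 0xE3 = 11100011 → 3-byte char #3 = E3 92 83.
Offset 10: leading byte 0xF1 = 11110001 → 4-byte char #4 = F1 84 AC B8.
Leading byte 0xF1 = 11110001 matches 11110xxx → 4-byte sequence.
Byte 1: 0xF1 = 11110001, payload 001 (3 bits).
Byte 2: 0x84 = 10000100 (10xxxxxx ✓), payload 000100.
Byte 3: 0xAC = 10101100 (10xxxxxx ✓), payload 101100.
Byte 4: 0xB8 = 10111000 (10xxxxxx ✓), payload 111000.
Concatenate: 001000100101100111000 = 0x44B38 (21 bits → U+44B38).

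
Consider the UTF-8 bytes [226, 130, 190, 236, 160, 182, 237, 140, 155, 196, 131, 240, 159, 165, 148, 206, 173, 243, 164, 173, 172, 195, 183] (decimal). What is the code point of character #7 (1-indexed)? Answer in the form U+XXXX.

U+E4B6C

Offset 0: leading byte 0xE2 = 11100010 → 3-byte char #1 = E2 82 BE.
Offset 3: leading byte 0xEC = 11101100 → 3-byte char #2 = EC A0 B6.
Offset 6: leading byte 0xED = 11101101 → 3-byte char #3 = ED 8C 9B.
Offset 9: leading byte 0xC4 = 11000100 → 2-byte char #4 = C4 83.
Offset 11: leading byte 0xF0 = 11110000 → 4-byte char #5 = F0 9F A5 94.
Offset 15: leading byte 0xCE = 11001110 → 2-byte char #6 = CE AD.
Offset 17: leading byte 0xF3 = 11110011 → 4-byte char #7 = F3 A4 AD AC.
Leading byte 0xF3 = 11110011 matches 11110xxx → 4-byte sequence.
Byte 1: 0xF3 = 11110011, payload 011 (3 bits).
Byte 2: 0xA4 = 10100100 (10xxxxxx ✓), payload 100100.
Byte 3: 0xAD = 10101101 (10xxxxxx ✓), payload 101101.
Byte 4: 0xAC = 10101100 (10xxxxxx ✓), payload 101100.
Concatenate: 011100100101101101100 = 0xE4B6C (21 bits → U+E4B6C).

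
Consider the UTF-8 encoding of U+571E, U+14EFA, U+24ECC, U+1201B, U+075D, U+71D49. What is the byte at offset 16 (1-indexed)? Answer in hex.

0xDD

1-indexed offset 16 is 0-indexed offset 15.
U+571E → 3-byte form E5 9C 9E at offsets 0–2.
U+14EFA → 4-byte form F0 94 BB BA at offsets 3–6.
U+24ECC → 4-byte form F0 A4 BB 8C at offsets 7–10.
U+1201B → 4-byte form F0 92 80 9B at offsets 11–14.
U+075D → 2-byte form DD 9D at offsets 15–16.
Offset 15 falls in char 5's range; it's byte 1 of DD 9D = 0xDD.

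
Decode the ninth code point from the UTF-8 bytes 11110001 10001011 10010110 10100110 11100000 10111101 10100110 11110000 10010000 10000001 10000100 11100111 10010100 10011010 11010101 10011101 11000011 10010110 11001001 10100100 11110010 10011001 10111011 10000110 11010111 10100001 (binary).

Offset 0: leading byte 0xF1 = 11110001 → 4-byte char #1 = F1 8B 96 A6.
Offset 4: leading byte 0xE0 = 11100000 → 3-byte char #2 = E0 BD A6.
Offset 7: leading byte 0xF0 = 11110000 → 4-byte char #3 = F0 90 81 84.
Offset 11: leading byte 0xE7 = 11100111 → 3-byte char #4 = E7 94 9A.
Offset 14: leading byte 0xD5 = 11010101 → 2-byte char #5 = D5 9D.
Offset 16: leading byte 0xC3 = 11000011 → 2-byte char #6 = C3 96.
Offset 18: leading byte 0xC9 = 11001001 → 2-byte char #7 = C9 A4.
Offset 20: leading byte 0xF2 = 11110010 → 4-byte char #8 = F2 99 BB 86.
Offset 24: leading byte 0xD7 = 11010111 → 2-byte char #9 = D7 A1.
Leading byte 0xD7 = 11010111 matches 110xxxxx → 2-byte sequence.
Byte 1: 0xD7 = 11010111, payload 10111 (5 bits).
Byte 2: 0xA1 = 10100001 (10xxxxxx ✓), payload 100001.
Concatenate: 10111100001 = 0x5E1 (11 bits → U+05E1).

U+05E1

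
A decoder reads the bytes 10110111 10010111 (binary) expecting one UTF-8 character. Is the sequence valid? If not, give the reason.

invalid (continuation byte with no leading byte)

Byte 0xB7 = 10110111 has the form 10xxxxxx — a continuation byte — but there is no preceding leading byte.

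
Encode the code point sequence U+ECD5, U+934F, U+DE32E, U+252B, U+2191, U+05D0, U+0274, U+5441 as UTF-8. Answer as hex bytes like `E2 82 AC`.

EE B3 95 E9 8D 8F F3 9E 8C AE E2 94 AB E2 86 91 D7 90 C9 B4 E5 91 81

U+ECD5: 3-byte form → EE B3 95.
U+934F: 3-byte form → E9 8D 8F.
U+DE32E: 4-byte form → F3 9E 8C AE.
U+252B: 3-byte form → E2 94 AB.
U+2191: 3-byte form → E2 86 91.
U+05D0: 2-byte form → D7 90.
U+0274: 2-byte form → C9 B4.
U+5441: 3-byte form → E5 91 81.
Concatenated (23 bytes): EE B3 95 E9 8D 8F F3 9E 8C AE E2 94 AB E2 86 91 D7 90 C9 B4 E5 91 81.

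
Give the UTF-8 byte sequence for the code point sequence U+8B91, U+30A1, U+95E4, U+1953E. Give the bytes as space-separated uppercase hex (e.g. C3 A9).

E8 AE 91 E3 82 A1 E9 97 A4 F0 99 94 BE

U+8B91: 3-byte form → E8 AE 91.
U+30A1: 3-byte form → E3 82 A1.
U+95E4: 3-byte form → E9 97 A4.
U+1953E: 4-byte form → F0 99 94 BE.
Concatenated (13 bytes): E8 AE 91 E3 82 A1 E9 97 A4 F0 99 94 BE.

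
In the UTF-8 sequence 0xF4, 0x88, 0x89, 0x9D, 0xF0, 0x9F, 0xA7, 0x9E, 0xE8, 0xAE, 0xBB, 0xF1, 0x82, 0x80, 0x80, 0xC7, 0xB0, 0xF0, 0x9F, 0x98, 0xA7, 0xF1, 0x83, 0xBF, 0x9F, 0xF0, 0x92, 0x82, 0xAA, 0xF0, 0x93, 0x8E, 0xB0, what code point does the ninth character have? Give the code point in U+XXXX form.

Offset 0: leading byte 0xF4 = 11110100 → 4-byte char #1 = F4 88 89 9D.
Offset 4: leading byte 0xF0 = 11110000 → 4-byte char #2 = F0 9F A7 9E.
Offset 8: leading byte 0xE8 = 11101000 → 3-byte char #3 = E8 AE BB.
Offset 11: leading byte 0xF1 = 11110001 → 4-byte char #4 = F1 82 80 80.
Offset 15: leading byte 0xC7 = 11000111 → 2-byte char #5 = C7 B0.
Offset 17: leading byte 0xF0 = 11110000 → 4-byte char #6 = F0 9F 98 A7.
Offset 21: leading byte 0xF1 = 11110001 → 4-byte char #7 = F1 83 BF 9F.
Offset 25: leading byte 0xF0 = 11110000 → 4-byte char #8 = F0 92 82 AA.
Offset 29: leading byte 0xF0 = 11110000 → 4-byte char #9 = F0 93 8E B0.
Leading byte 0xF0 = 11110000 matches 11110xxx → 4-byte sequence.
Byte 1: 0xF0 = 11110000, payload 000 (3 bits).
Byte 2: 0x93 = 10010011 (10xxxxxx ✓), payload 010011.
Byte 3: 0x8E = 10001110 (10xxxxxx ✓), payload 001110.
Byte 4: 0xB0 = 10110000 (10xxxxxx ✓), payload 110000.
Concatenate: 000010011001110110000 = 0x133B0 (21 bits → U+133B0).

U+133B0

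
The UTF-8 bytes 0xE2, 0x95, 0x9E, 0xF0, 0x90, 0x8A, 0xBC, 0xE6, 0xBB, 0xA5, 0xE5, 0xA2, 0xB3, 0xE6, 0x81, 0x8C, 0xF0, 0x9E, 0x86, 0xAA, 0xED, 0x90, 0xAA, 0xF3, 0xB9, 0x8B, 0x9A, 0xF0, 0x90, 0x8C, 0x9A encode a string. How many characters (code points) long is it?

9

Byte at offset 0: 0xE2 = 11100010 → 3-byte char (#1). Advance 3.
Byte at offset 3: 0xF0 = 11110000 → 4-byte char (#2). Advance 4.
Byte at offset 7: 0xE6 = 11100110 → 3-byte char (#3). Advance 3.
Byte at offset 10: 0xE5 = 11100101 → 3-byte char (#4). Advance 3.
Byte at offset 13: 0xE6 = 11100110 → 3-byte char (#5). Advance 3.
Byte at offset 16: 0xF0 = 11110000 → 4-byte char (#6). Advance 4.
Byte at offset 20: 0xED = 11101101 → 3-byte char (#7). Advance 3.
Byte at offset 23: 0xF3 = 11110011 → 4-byte char (#8). Advance 4.
Byte at offset 27: 0xF0 = 11110000 → 4-byte char (#9). Advance 4.
Reached end at offset 31 after 9 code points.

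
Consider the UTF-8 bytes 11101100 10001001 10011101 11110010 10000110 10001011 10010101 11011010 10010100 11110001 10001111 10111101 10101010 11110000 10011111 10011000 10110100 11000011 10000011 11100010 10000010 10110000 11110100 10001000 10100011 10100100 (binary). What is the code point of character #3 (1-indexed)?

U+0694

Offset 0: leading byte 0xEC = 11101100 → 3-byte char #1 = EC 89 9D.
Offset 3: leading byte 0xF2 = 11110010 → 4-byte char #2 = F2 86 8B 95.
Offset 7: leading byte 0xDA = 11011010 → 2-byte char #3 = DA 94.
Leading byte 0xDA = 11011010 matches 110xxxxx → 2-byte sequence.
Byte 1: 0xDA = 11011010, payload 11010 (5 bits).
Byte 2: 0x94 = 10010100 (10xxxxxx ✓), payload 010100.
Concatenate: 11010010100 = 0x694 (11 bits → U+0694).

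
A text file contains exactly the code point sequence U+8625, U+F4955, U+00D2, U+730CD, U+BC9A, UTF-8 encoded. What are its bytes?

U+8625: 3-byte form → E8 98 A5.
U+F4955: 4-byte form → F3 B4 A5 95.
U+00D2: 2-byte form → C3 92.
U+730CD: 4-byte form → F1 B3 83 8D.
U+BC9A: 3-byte form → EB B2 9A.
Concatenated (16 bytes): E8 98 A5 F3 B4 A5 95 C3 92 F1 B3 83 8D EB B2 9A.

E8 98 A5 F3 B4 A5 95 C3 92 F1 B3 83 8D EB B2 9A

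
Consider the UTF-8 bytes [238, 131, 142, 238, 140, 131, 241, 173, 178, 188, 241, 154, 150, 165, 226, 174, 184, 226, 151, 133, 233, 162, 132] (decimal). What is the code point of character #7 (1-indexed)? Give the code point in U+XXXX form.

Offset 0: leading byte 0xEE = 11101110 → 3-byte char #1 = EE 83 8E.
Offset 3: leading byte 0xEE = 11101110 → 3-byte char #2 = EE 8C 83.
Offset 6: leading byte 0xF1 = 11110001 → 4-byte char #3 = F1 AD B2 BC.
Offset 10: leading byte 0xF1 = 11110001 → 4-byte char #4 = F1 9A 96 A5.
Offset 14: leading byte 0xE2 = 11100010 → 3-byte char #5 = E2 AE B8.
Offset 17: leading byte 0xE2 = 11100010 → 3-byte char #6 = E2 97 85.
Offset 20: leading byte 0xE9 = 11101001 → 3-byte char #7 = E9 A2 84.
Leading byte 0xE9 = 11101001 matches 1110xxxx → 3-byte sequence.
Byte 1: 0xE9 = 11101001, payload 1001 (4 bits).
Byte 2: 0xA2 = 10100010 (10xxxxxx ✓), payload 100010.
Byte 3: 0x84 = 10000100 (10xxxxxx ✓), payload 000100.
Concatenate: 1001100010000100 = 0x9884 (16 bits → U+9884).

U+9884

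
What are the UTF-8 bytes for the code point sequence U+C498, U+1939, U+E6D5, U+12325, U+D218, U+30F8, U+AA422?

U+C498: 3-byte form → EC 92 98.
U+1939: 3-byte form → E1 A4 B9.
U+E6D5: 3-byte form → EE 9B 95.
U+12325: 4-byte form → F0 92 8C A5.
U+D218: 3-byte form → ED 88 98.
U+30F8: 3-byte form → E3 83 B8.
U+AA422: 4-byte form → F2 AA 90 A2.
Concatenated (23 bytes): EC 92 98 E1 A4 B9 EE 9B 95 F0 92 8C A5 ED 88 98 E3 83 B8 F2 AA 90 A2.

EC 92 98 E1 A4 B9 EE 9B 95 F0 92 8C A5 ED 88 98 E3 83 B8 F2 AA 90 A2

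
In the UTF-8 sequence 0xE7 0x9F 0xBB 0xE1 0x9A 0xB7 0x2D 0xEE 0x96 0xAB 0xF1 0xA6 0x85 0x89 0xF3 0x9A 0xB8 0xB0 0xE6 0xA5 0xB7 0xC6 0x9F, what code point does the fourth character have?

Offset 0: leading byte 0xE7 = 11100111 → 3-byte char #1 = E7 9F BB.
Offset 3: leading byte 0xE1 = 11100001 → 3-byte char #2 = E1 9A B7.
Offset 6: leading byte 0x2D = 00101101 → 1-byte char #3 = 2D.
Offset 7: leading byte 0xEE = 11101110 → 3-byte char #4 = EE 96 AB.
Leading byte 0xEE = 11101110 matches 1110xxxx → 3-byte sequence.
Byte 1: 0xEE = 11101110, payload 1110 (4 bits).
Byte 2: 0x96 = 10010110 (10xxxxxx ✓), payload 010110.
Byte 3: 0xAB = 10101011 (10xxxxxx ✓), payload 101011.
Concatenate: 1110010110101011 = 0xE5AB (16 bits → U+E5AB).

U+E5AB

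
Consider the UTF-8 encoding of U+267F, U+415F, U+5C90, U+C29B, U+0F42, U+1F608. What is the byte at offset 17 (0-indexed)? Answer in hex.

U+267F → 3-byte form E2 99 BF at offsets 0–2.
U+415F → 3-byte form E4 85 9F at offsets 3–5.
U+5C90 → 3-byte form E5 B2 90 at offsets 6–8.
U+C29B → 3-byte form EC 8A 9B at offsets 9–11.
U+0F42 → 3-byte form E0 BD 82 at offsets 12–14.
U+1F608 → 4-byte form F0 9F 98 88 at offsets 15–18.
Offset 17 falls in char 6's range; it's byte 3 of F0 9F 98 88 = 0x98.

0x98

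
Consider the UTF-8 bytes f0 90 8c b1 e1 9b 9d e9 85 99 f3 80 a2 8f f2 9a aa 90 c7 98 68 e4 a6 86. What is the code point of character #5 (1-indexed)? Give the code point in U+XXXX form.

Offset 0: leading byte 0xF0 = 11110000 → 4-byte char #1 = F0 90 8C B1.
Offset 4: leading byte 0xE1 = 11100001 → 3-byte char #2 = E1 9B 9D.
Offset 7: leading byte 0xE9 = 11101001 → 3-byte char #3 = E9 85 99.
Offset 10: leading byte 0xF3 = 11110011 → 4-byte char #4 = F3 80 A2 8F.
Offset 14: leading byte 0xF2 = 11110010 → 4-byte char #5 = F2 9A AA 90.
Leading byte 0xF2 = 11110010 matches 11110xxx → 4-byte sequence.
Byte 1: 0xF2 = 11110010, payload 010 (3 bits).
Byte 2: 0x9A = 10011010 (10xxxxxx ✓), payload 011010.
Byte 3: 0xAA = 10101010 (10xxxxxx ✓), payload 101010.
Byte 4: 0x90 = 10010000 (10xxxxxx ✓), payload 010000.
Concatenate: 010011010101010010000 = 0x9AA90 (21 bits → U+9AA90).

U+9AA90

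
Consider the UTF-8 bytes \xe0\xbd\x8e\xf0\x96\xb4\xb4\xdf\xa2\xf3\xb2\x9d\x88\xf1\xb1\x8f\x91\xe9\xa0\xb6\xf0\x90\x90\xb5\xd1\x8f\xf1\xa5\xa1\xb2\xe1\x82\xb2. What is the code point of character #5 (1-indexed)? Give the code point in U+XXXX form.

U+713D1

Offset 0: leading byte 0xE0 = 11100000 → 3-byte char #1 = E0 BD 8E.
Offset 3: leading byte 0xF0 = 11110000 → 4-byte char #2 = F0 96 B4 B4.
Offset 7: leading byte 0xDF = 11011111 → 2-byte char #3 = DF A2.
Offset 9: leading byte 0xF3 = 11110011 → 4-byte char #4 = F3 B2 9D 88.
Offset 13: leading byte 0xF1 = 11110001 → 4-byte char #5 = F1 B1 8F 91.
Leading byte 0xF1 = 11110001 matches 11110xxx → 4-byte sequence.
Byte 1: 0xF1 = 11110001, payload 001 (3 bits).
Byte 2: 0xB1 = 10110001 (10xxxxxx ✓), payload 110001.
Byte 3: 0x8F = 10001111 (10xxxxxx ✓), payload 001111.
Byte 4: 0x91 = 10010001 (10xxxxxx ✓), payload 010001.
Concatenate: 001110001001111010001 = 0x713D1 (21 bits → U+713D1).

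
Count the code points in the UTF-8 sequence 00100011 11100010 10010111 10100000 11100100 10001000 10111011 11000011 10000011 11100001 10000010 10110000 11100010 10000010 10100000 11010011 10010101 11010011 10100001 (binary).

8

Byte at offset 0: 0x23 = 00100011 → 1-byte char (#1). Advance 1.
Byte at offset 1: 0xE2 = 11100010 → 3-byte char (#2). Advance 3.
Byte at offset 4: 0xE4 = 11100100 → 3-byte char (#3). Advance 3.
Byte at offset 7: 0xC3 = 11000011 → 2-byte char (#4). Advance 2.
Byte at offset 9: 0xE1 = 11100001 → 3-byte char (#5). Advance 3.
Byte at offset 12: 0xE2 = 11100010 → 3-byte char (#6). Advance 3.
Byte at offset 15: 0xD3 = 11010011 → 2-byte char (#7). Advance 2.
Byte at offset 17: 0xD3 = 11010011 → 2-byte char (#8). Advance 2.
Reached end at offset 19 after 8 code points.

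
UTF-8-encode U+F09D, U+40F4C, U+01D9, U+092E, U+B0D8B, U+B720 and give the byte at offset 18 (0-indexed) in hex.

0xA0

U+F09D → 3-byte form EF 82 9D at offsets 0–2.
U+40F4C → 4-byte form F1 80 BD 8C at offsets 3–6.
U+01D9 → 2-byte form C7 99 at offsets 7–8.
U+092E → 3-byte form E0 A4 AE at offsets 9–11.
U+B0D8B → 4-byte form F2 B0 B6 8B at offsets 12–15.
U+B720 → 3-byte form EB 9C A0 at offsets 16–18.
Offset 18 falls in char 6's range; it's byte 3 of EB 9C A0 = 0xA0.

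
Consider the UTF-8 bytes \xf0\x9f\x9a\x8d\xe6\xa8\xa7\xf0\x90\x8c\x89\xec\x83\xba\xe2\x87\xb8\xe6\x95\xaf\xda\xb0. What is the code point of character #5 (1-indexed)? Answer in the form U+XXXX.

Offset 0: leading byte 0xF0 = 11110000 → 4-byte char #1 = F0 9F 9A 8D.
Offset 4: leading byte 0xE6 = 11100110 → 3-byte char #2 = E6 A8 A7.
Offset 7: leading byte 0xF0 = 11110000 → 4-byte char #3 = F0 90 8C 89.
Offset 11: leading byte 0xEC = 11101100 → 3-byte char #4 = EC 83 BA.
Offset 14: leading byte 0xE2 = 11100010 → 3-byte char #5 = E2 87 B8.
Leading byte 0xE2 = 11100010 matches 1110xxxx → 3-byte sequence.
Byte 1: 0xE2 = 11100010, payload 0010 (4 bits).
Byte 2: 0x87 = 10000111 (10xxxxxx ✓), payload 000111.
Byte 3: 0xB8 = 10111000 (10xxxxxx ✓), payload 111000.
Concatenate: 0010000111111000 = 0x21F8 (16 bits → U+21F8).

U+21F8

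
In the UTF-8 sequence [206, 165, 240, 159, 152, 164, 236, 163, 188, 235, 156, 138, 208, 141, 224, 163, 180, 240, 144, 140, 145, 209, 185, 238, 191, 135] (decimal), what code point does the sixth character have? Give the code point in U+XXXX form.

Offset 0: leading byte 0xCE = 11001110 → 2-byte char #1 = CE A5.
Offset 2: leading byte 0xF0 = 11110000 → 4-byte char #2 = F0 9F 98 A4.
Offset 6: leading byte 0xEC = 11101100 → 3-byte char #3 = EC A3 BC.
Offset 9: leading byte 0xEB = 11101011 → 3-byte char #4 = EB 9C 8A.
Offset 12: leading byte 0xD0 = 11010000 → 2-byte char #5 = D0 8D.
Offset 14: leading byte 0xE0 = 11100000 → 3-byte char #6 = E0 A3 B4.
Leading byte 0xE0 = 11100000 matches 1110xxxx → 3-byte sequence.
Byte 1: 0xE0 = 11100000, payload 0000 (4 bits).
Byte 2: 0xA3 = 10100011 (10xxxxxx ✓), payload 100011.
Byte 3: 0xB4 = 10110100 (10xxxxxx ✓), payload 110100.
Concatenate: 0000100011110100 = 0x8F4 (16 bits → U+08F4).

U+08F4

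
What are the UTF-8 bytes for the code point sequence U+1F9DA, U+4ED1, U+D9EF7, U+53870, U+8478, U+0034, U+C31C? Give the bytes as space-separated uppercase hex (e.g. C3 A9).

F0 9F A7 9A E4 BB 91 F3 99 BB B7 F1 93 A1 B0 E8 91 B8 34 EC 8C 9C

U+1F9DA: 4-byte form → F0 9F A7 9A.
U+4ED1: 3-byte form → E4 BB 91.
U+D9EF7: 4-byte form → F3 99 BB B7.
U+53870: 4-byte form → F1 93 A1 B0.
U+8478: 3-byte form → E8 91 B8.
U+0034: 1-byte form → 34.
U+C31C: 3-byte form → EC 8C 9C.
Concatenated (22 bytes): F0 9F A7 9A E4 BB 91 F3 99 BB B7 F1 93 A1 B0 E8 91 B8 34 EC 8C 9C.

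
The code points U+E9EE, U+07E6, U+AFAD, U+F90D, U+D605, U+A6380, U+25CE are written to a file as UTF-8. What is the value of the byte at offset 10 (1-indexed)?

1-indexed offset 10 is 0-indexed offset 9.
U+E9EE → 3-byte form EE A7 AE at offsets 0–2.
U+07E6 → 2-byte form DF A6 at offsets 3–4.
U+AFAD → 3-byte form EA BE AD at offsets 5–7.
U+F90D → 3-byte form EF A4 8D at offsets 8–10.
Offset 9 falls in char 4's range; it's byte 2 of EF A4 8D = 0xA4.

0xA4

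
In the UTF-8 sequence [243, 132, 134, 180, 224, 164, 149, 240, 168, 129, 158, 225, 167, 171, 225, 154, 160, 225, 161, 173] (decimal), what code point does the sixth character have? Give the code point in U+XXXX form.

U+186D

Offset 0: leading byte 0xF3 = 11110011 → 4-byte char #1 = F3 84 86 B4.
Offset 4: leading byte 0xE0 = 11100000 → 3-byte char #2 = E0 A4 95.
Offset 7: leading byte 0xF0 = 11110000 → 4-byte char #3 = F0 A8 81 9E.
Offset 11: leading byte 0xE1 = 11100001 → 3-byte char #4 = E1 A7 AB.
Offset 14: leading byte 0xE1 = 11100001 → 3-byte char #5 = E1 9A A0.
Offset 17: leading byte 0xE1 = 11100001 → 3-byte char #6 = E1 A1 AD.
Leading byte 0xE1 = 11100001 matches 1110xxxx → 3-byte sequence.
Byte 1: 0xE1 = 11100001, payload 0001 (4 bits).
Byte 2: 0xA1 = 10100001 (10xxxxxx ✓), payload 100001.
Byte 3: 0xAD = 10101101 (10xxxxxx ✓), payload 101101.
Concatenate: 0001100001101101 = 0x186D (16 bits → U+186D).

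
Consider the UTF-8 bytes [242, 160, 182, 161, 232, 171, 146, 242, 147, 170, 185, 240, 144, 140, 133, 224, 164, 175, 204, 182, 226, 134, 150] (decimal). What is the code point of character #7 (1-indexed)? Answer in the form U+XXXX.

U+2196

Offset 0: leading byte 0xF2 = 11110010 → 4-byte char #1 = F2 A0 B6 A1.
Offset 4: leading byte 0xE8 = 11101000 → 3-byte char #2 = E8 AB 92.
Offset 7: leading byte 0xF2 = 11110010 → 4-byte char #3 = F2 93 AA B9.
Offset 11: leading byte 0xF0 = 11110000 → 4-byte char #4 = F0 90 8C 85.
Offset 15: leading byte 0xE0 = 11100000 → 3-byte char #5 = E0 A4 AF.
Offset 18: leading byte 0xCC = 11001100 → 2-byte char #6 = CC B6.
Offset 20: leading byte 0xE2 = 11100010 → 3-byte char #7 = E2 86 96.
Leading byte 0xE2 = 11100010 matches 1110xxxx → 3-byte sequence.
Byte 1: 0xE2 = 11100010, payload 0010 (4 bits).
Byte 2: 0x86 = 10000110 (10xxxxxx ✓), payload 000110.
Byte 3: 0x96 = 10010110 (10xxxxxx ✓), payload 010110.
Concatenate: 0010000110010110 = 0x2196 (16 bits → U+2196).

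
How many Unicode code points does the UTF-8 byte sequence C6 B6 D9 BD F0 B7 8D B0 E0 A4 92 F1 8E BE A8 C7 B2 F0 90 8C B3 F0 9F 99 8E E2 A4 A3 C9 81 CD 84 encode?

Byte at offset 0: 0xC6 = 11000110 → 2-byte char (#1). Advance 2.
Byte at offset 2: 0xD9 = 11011001 → 2-byte char (#2). Advance 2.
Byte at offset 4: 0xF0 = 11110000 → 4-byte char (#3). Advance 4.
Byte at offset 8: 0xE0 = 11100000 → 3-byte char (#4). Advance 3.
Byte at offset 11: 0xF1 = 11110001 → 4-byte char (#5). Advance 4.
Byte at offset 15: 0xC7 = 11000111 → 2-byte char (#6). Advance 2.
Byte at offset 17: 0xF0 = 11110000 → 4-byte char (#7). Advance 4.
Byte at offset 21: 0xF0 = 11110000 → 4-byte char (#8). Advance 4.
Byte at offset 25: 0xE2 = 11100010 → 3-byte char (#9). Advance 3.
Byte at offset 28: 0xC9 = 11001001 → 2-byte char (#10). Advance 2.
Byte at offset 30: 0xCD = 11001101 → 2-byte char (#11). Advance 2.
Reached end at offset 32 after 11 code points.

11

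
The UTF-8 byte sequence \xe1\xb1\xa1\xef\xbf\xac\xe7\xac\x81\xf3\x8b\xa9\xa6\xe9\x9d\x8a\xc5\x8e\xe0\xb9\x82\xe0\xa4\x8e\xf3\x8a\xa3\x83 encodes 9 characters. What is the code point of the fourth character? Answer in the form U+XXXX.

U+CBA66

Offset 0: leading byte 0xE1 = 11100001 → 3-byte char #1 = E1 B1 A1.
Offset 3: leading byte 0xEF = 11101111 → 3-byte char #2 = EF BF AC.
Offset 6: leading byte 0xE7 = 11100111 → 3-byte char #3 = E7 AC 81.
Offset 9: leading byte 0xF3 = 11110011 → 4-byte char #4 = F3 8B A9 A6.
Leading byte 0xF3 = 11110011 matches 11110xxx → 4-byte sequence.
Byte 1: 0xF3 = 11110011, payload 011 (3 bits).
Byte 2: 0x8B = 10001011 (10xxxxxx ✓), payload 001011.
Byte 3: 0xA9 = 10101001 (10xxxxxx ✓), payload 101001.
Byte 4: 0xA6 = 10100110 (10xxxxxx ✓), payload 100110.
Concatenate: 011001011101001100110 = 0xCBA66 (21 bits → U+CBA66).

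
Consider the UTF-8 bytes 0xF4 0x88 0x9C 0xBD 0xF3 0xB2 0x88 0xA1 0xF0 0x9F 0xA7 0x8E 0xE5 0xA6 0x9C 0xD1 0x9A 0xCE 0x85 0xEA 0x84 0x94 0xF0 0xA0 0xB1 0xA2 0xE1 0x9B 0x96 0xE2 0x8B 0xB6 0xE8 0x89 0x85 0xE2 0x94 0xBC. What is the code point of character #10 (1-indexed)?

U+22F6

Offset 0: leading byte 0xF4 = 11110100 → 4-byte char #1 = F4 88 9C BD.
Offset 4: leading byte 0xF3 = 11110011 → 4-byte char #2 = F3 B2 88 A1.
Offset 8: leading byte 0xF0 = 11110000 → 4-byte char #3 = F0 9F A7 8E.
Offset 12: leading byte 0xE5 = 11100101 → 3-byte char #4 = E5 A6 9C.
Offset 15: leading byte 0xD1 = 11010001 → 2-byte char #5 = D1 9A.
Offset 17: leading byte 0xCE = 11001110 → 2-byte char #6 = CE 85.
Offset 19: leading byte 0xEA = 11101010 → 3-byte char #7 = EA 84 94.
Offset 22: leading byte 0xF0 = 11110000 → 4-byte char #8 = F0 A0 B1 A2.
Offset 26: leading byte 0xE1 = 11100001 → 3-byte char #9 = E1 9B 96.
Offset 29: leading byte 0xE2 = 11100010 → 3-byte char #10 = E2 8B B6.
Leading byte 0xE2 = 11100010 matches 1110xxxx → 3-byte sequence.
Byte 1: 0xE2 = 11100010, payload 0010 (4 bits).
Byte 2: 0x8B = 10001011 (10xxxxxx ✓), payload 001011.
Byte 3: 0xB6 = 10110110 (10xxxxxx ✓), payload 110110.
Concatenate: 0010001011110110 = 0x22F6 (16 bits → U+22F6).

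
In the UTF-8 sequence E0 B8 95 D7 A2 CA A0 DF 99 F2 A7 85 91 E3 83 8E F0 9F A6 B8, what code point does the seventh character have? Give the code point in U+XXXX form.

U+1F9B8

Offset 0: leading byte 0xE0 = 11100000 → 3-byte char #1 = E0 B8 95.
Offset 3: leading byte 0xD7 = 11010111 → 2-byte char #2 = D7 A2.
Offset 5: leading byte 0xCA = 11001010 → 2-byte char #3 = CA A0.
Offset 7: leading byte 0xDF = 11011111 → 2-byte char #4 = DF 99.
Offset 9: leading byte 0xF2 = 11110010 → 4-byte char #5 = F2 A7 85 91.
Offset 13: leading byte 0xE3 = 11100011 → 3-byte char #6 = E3 83 8E.
Offset 16: leading byte 0xF0 = 11110000 → 4-byte char #7 = F0 9F A6 B8.
Leading byte 0xF0 = 11110000 matches 11110xxx → 4-byte sequence.
Byte 1: 0xF0 = 11110000, payload 000 (3 bits).
Byte 2: 0x9F = 10011111 (10xxxxxx ✓), payload 011111.
Byte 3: 0xA6 = 10100110 (10xxxxxx ✓), payload 100110.
Byte 4: 0xB8 = 10111000 (10xxxxxx ✓), payload 111000.
Concatenate: 000011111100110111000 = 0x1F9B8 (21 bits → U+1F9B8).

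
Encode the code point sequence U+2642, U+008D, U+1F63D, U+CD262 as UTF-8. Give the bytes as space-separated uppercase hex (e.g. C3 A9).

E2 99 82 C2 8D F0 9F 98 BD F3 8D 89 A2

U+2642: 3-byte form → E2 99 82.
U+008D: 2-byte form → C2 8D.
U+1F63D: 4-byte form → F0 9F 98 BD.
U+CD262: 4-byte form → F3 8D 89 A2.
Concatenated (13 bytes): E2 99 82 C2 8D F0 9F 98 BD F3 8D 89 A2.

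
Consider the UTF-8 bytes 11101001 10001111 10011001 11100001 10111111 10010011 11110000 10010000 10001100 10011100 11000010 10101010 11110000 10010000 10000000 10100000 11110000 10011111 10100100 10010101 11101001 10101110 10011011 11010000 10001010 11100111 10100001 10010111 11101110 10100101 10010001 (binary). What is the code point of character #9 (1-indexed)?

Offset 0: leading byte 0xE9 = 11101001 → 3-byte char #1 = E9 8F 99.
Offset 3: leading byte 0xE1 = 11100001 → 3-byte char #2 = E1 BF 93.
Offset 6: leading byte 0xF0 = 11110000 → 4-byte char #3 = F0 90 8C 9C.
Offset 10: leading byte 0xC2 = 11000010 → 2-byte char #4 = C2 AA.
Offset 12: leading byte 0xF0 = 11110000 → 4-byte char #5 = F0 90 80 A0.
Offset 16: leading byte 0xF0 = 11110000 → 4-byte char #6 = F0 9F A4 95.
Offset 20: leading byte 0xE9 = 11101001 → 3-byte char #7 = E9 AE 9B.
Offset 23: leading byte 0xD0 = 11010000 → 2-byte char #8 = D0 8A.
Offset 25: leading byte 0xE7 = 11100111 → 3-byte char #9 = E7 A1 97.
Leading byte 0xE7 = 11100111 matches 1110xxxx → 3-byte sequence.
Byte 1: 0xE7 = 11100111, payload 0111 (4 bits).
Byte 2: 0xA1 = 10100001 (10xxxxxx ✓), payload 100001.
Byte 3: 0x97 = 10010111 (10xxxxxx ✓), payload 010111.
Concatenate: 0111100001010111 = 0x7857 (16 bits → U+7857).

U+7857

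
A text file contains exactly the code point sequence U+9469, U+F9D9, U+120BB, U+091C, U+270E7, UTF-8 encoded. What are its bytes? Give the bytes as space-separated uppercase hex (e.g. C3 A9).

E9 91 A9 EF A7 99 F0 92 82 BB E0 A4 9C F0 A7 83 A7

U+9469: 3-byte form → E9 91 A9.
U+F9D9: 3-byte form → EF A7 99.
U+120BB: 4-byte form → F0 92 82 BB.
U+091C: 3-byte form → E0 A4 9C.
U+270E7: 4-byte form → F0 A7 83 A7.
Concatenated (17 bytes): E9 91 A9 EF A7 99 F0 92 82 BB E0 A4 9C F0 A7 83 A7.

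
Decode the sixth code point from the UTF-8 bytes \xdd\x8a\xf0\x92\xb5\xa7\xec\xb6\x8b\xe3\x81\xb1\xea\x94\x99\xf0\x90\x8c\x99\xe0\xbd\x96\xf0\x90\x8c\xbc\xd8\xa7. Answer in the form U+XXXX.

Offset 0: leading byte 0xDD = 11011101 → 2-byte char #1 = DD 8A.
Offset 2: leading byte 0xF0 = 11110000 → 4-byte char #2 = F0 92 B5 A7.
Offset 6: leading byte 0xEC = 11101100 → 3-byte char #3 = EC B6 8B.
Offset 9: leading byte 0xE3 = 11100011 → 3-byte char #4 = E3 81 B1.
Offset 12: leading byte 0xEA = 11101010 → 3-byte char #5 = EA 94 99.
Offset 15: leading byte 0xF0 = 11110000 → 4-byte char #6 = F0 90 8C 99.
Leading byte 0xF0 = 11110000 matches 11110xxx → 4-byte sequence.
Byte 1: 0xF0 = 11110000, payload 000 (3 bits).
Byte 2: 0x90 = 10010000 (10xxxxxx ✓), payload 010000.
Byte 3: 0x8C = 10001100 (10xxxxxx ✓), payload 001100.
Byte 4: 0x99 = 10011001 (10xxxxxx ✓), payload 011001.
Concatenate: 000010000001100011001 = 0x10319 (21 bits → U+10319).

U+10319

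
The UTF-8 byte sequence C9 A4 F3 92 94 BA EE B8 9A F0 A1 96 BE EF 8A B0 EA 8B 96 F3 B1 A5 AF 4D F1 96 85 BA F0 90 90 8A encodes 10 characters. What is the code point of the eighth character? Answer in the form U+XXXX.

Offset 0: leading byte 0xC9 = 11001001 → 2-byte char #1 = C9 A4.
Offset 2: leading byte 0xF3 = 11110011 → 4-byte char #2 = F3 92 94 BA.
Offset 6: leading byte 0xEE = 11101110 → 3-byte char #3 = EE B8 9A.
Offset 9: leading byte 0xF0 = 11110000 → 4-byte char #4 = F0 A1 96 BE.
Offset 13: leading byte 0xEF = 11101111 → 3-byte char #5 = EF 8A B0.
Offset 16: leading byte 0xEA = 11101010 → 3-byte char #6 = EA 8B 96.
Offset 19: leading byte 0xF3 = 11110011 → 4-byte char #7 = F3 B1 A5 AF.
Offset 23: leading byte 0x4D = 01001101 → 1-byte char #8 = 4D.
Leading byte 0x4D = 01001101 matches 0xxxxxxx → 1-byte sequence.
Byte 1: 0x4D = 01001101, payload 1001101 (7 bits).
Concatenate: 1001101 = 0x4D (7 bits → U+004D).

U+004D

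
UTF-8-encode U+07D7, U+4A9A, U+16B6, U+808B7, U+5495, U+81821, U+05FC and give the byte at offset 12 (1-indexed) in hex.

0xB7

1-indexed offset 12 is 0-indexed offset 11.
U+07D7 → 2-byte form DF 97 at offsets 0–1.
U+4A9A → 3-byte form E4 AA 9A at offsets 2–4.
U+16B6 → 3-byte form E1 9A B6 at offsets 5–7.
U+808B7 → 4-byte form F2 80 A2 B7 at offsets 8–11.
Offset 11 falls in char 4's range; it's byte 4 of F2 80 A2 B7 = 0xB7.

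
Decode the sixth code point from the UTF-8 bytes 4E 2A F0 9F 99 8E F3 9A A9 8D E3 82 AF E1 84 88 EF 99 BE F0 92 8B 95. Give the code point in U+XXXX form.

U+1108

Offset 0: leading byte 0x4E = 01001110 → 1-byte char #1 = 4E.
Offset 1: leading byte 0x2A = 00101010 → 1-byte char #2 = 2A.
Offset 2: leading byte 0xF0 = 11110000 → 4-byte char #3 = F0 9F 99 8E.
Offset 6: leading byte 0xF3 = 11110011 → 4-byte char #4 = F3 9A A9 8D.
Offset 10: leading byte 0xE3 = 11100011 → 3-byte char #5 = E3 82 AF.
Offset 13: leading byte 0xE1 = 11100001 → 3-byte char #6 = E1 84 88.
Leading byte 0xE1 = 11100001 matches 1110xxxx → 3-byte sequence.
Byte 1: 0xE1 = 11100001, payload 0001 (4 bits).
Byte 2: 0x84 = 10000100 (10xxxxxx ✓), payload 000100.
Byte 3: 0x88 = 10001000 (10xxxxxx ✓), payload 001000.
Concatenate: 0001000100001000 = 0x1108 (16 bits → U+1108).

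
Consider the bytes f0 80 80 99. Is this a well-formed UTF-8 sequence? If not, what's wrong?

Leading byte 0xF0 = 11110000 → 4-byte form.
Continuation bytes all match 10xxxxxx. Payload decodes to 0x19.
But 0x19 < 0x10000, the minimum for a 4-byte sequence — this is an overlong encoding.

invalid (overlong encoding)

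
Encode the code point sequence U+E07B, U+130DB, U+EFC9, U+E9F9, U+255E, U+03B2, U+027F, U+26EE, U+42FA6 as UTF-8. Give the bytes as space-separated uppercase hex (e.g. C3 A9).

EE 81 BB F0 93 83 9B EE BF 89 EE A7 B9 E2 95 9E CE B2 C9 BF E2 9B AE F1 82 BE A6

U+E07B: 3-byte form → EE 81 BB.
U+130DB: 4-byte form → F0 93 83 9B.
U+EFC9: 3-byte form → EE BF 89.
U+E9F9: 3-byte form → EE A7 B9.
U+255E: 3-byte form → E2 95 9E.
U+03B2: 2-byte form → CE B2.
U+027F: 2-byte form → C9 BF.
U+26EE: 3-byte form → E2 9B AE.
U+42FA6: 4-byte form → F1 82 BE A6.
Concatenated (27 bytes): EE 81 BB F0 93 83 9B EE BF 89 EE A7 B9 E2 95 9E CE B2 C9 BF E2 9B AE F1 82 BE A6.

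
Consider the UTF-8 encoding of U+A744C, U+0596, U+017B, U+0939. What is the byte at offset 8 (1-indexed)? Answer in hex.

1-indexed offset 8 is 0-indexed offset 7.
U+A744C → 4-byte form F2 A7 91 8C at offsets 0–3.
U+0596 → 2-byte form D6 96 at offsets 4–5.
U+017B → 2-byte form C5 BB at offsets 6–7.
Offset 7 falls in char 3's range; it's byte 2 of C5 BB = 0xBB.

0xBB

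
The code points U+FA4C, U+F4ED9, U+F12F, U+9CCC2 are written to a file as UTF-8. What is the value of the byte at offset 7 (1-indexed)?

0x99

1-indexed offset 7 is 0-indexed offset 6.
U+FA4C → 3-byte form EF A9 8C at offsets 0–2.
U+F4ED9 → 4-byte form F3 B4 BB 99 at offsets 3–6.
Offset 6 falls in char 2's range; it's byte 4 of F3 B4 BB 99 = 0x99.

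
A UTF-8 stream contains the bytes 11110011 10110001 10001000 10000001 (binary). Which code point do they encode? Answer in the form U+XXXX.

U+F1201

Leading byte 0xF3 = 11110011 matches 11110xxx → 4-byte sequence.
Byte 1: 0xF3 = 11110011, payload 011 (3 bits).
Byte 2: 0xB1 = 10110001 (10xxxxxx ✓), payload 110001.
Byte 3: 0x88 = 10001000 (10xxxxxx ✓), payload 001000.
Byte 4: 0x81 = 10000001 (10xxxxxx ✓), payload 000001.
Concatenate: 011110001001000000001 = 0xF1201 (21 bits → U+F1201).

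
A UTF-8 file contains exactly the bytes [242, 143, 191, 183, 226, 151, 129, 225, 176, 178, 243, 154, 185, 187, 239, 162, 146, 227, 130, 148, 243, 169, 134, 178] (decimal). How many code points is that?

Byte at offset 0: 0xF2 = 11110010 → 4-byte char (#1). Advance 4.
Byte at offset 4: 0xE2 = 11100010 → 3-byte char (#2). Advance 3.
Byte at offset 7: 0xE1 = 11100001 → 3-byte char (#3). Advance 3.
Byte at offset 10: 0xF3 = 11110011 → 4-byte char (#4). Advance 4.
Byte at offset 14: 0xEF = 11101111 → 3-byte char (#5). Advance 3.
Byte at offset 17: 0xE3 = 11100011 → 3-byte char (#6). Advance 3.
Byte at offset 20: 0xF3 = 11110011 → 4-byte char (#7). Advance 4.
Reached end at offset 24 after 7 code points.

7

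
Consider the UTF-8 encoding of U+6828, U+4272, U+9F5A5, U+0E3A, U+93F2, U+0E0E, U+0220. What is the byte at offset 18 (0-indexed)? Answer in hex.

U+6828 → 3-byte form E6 A0 A8 at offsets 0–2.
U+4272 → 3-byte form E4 89 B2 at offsets 3–5.
U+9F5A5 → 4-byte form F2 9F 96 A5 at offsets 6–9.
U+0E3A → 3-byte form E0 B8 BA at offsets 10–12.
U+93F2 → 3-byte form E9 8F B2 at offsets 13–15.
U+0E0E → 3-byte form E0 B8 8E at offsets 16–18.
Offset 18 falls in char 6's range; it's byte 3 of E0 B8 8E = 0x8E.

0x8E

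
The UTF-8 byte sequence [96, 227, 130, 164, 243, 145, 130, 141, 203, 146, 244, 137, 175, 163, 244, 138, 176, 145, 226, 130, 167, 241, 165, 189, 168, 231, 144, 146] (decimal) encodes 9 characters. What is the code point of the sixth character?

U+10AC11

Offset 0: leading byte 0x60 = 01100000 → 1-byte char #1 = 60.
Offset 1: leading byte 0xE3 = 11100011 → 3-byte char #2 = E3 82 A4.
Offset 4: leading byte 0xF3 = 11110011 → 4-byte char #3 = F3 91 82 8D.
Offset 8: leading byte 0xCB = 11001011 → 2-byte char #4 = CB 92.
Offset 10: leading byte 0xF4 = 11110100 → 4-byte char #5 = F4 89 AF A3.
Offset 14: leading byte 0xF4 = 11110100 → 4-byte char #6 = F4 8A B0 91.
Leading byte 0xF4 = 11110100 matches 11110xxx → 4-byte sequence.
Byte 1: 0xF4 = 11110100, payload 100 (3 bits).
Byte 2: 0x8A = 10001010 (10xxxxxx ✓), payload 001010.
Byte 3: 0xB0 = 10110000 (10xxxxxx ✓), payload 110000.
Byte 4: 0x91 = 10010001 (10xxxxxx ✓), payload 010001.
Concatenate: 100001010110000010001 = 0x10AC11 (21 bits → U+10AC11).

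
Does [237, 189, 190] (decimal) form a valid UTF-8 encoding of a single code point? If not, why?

Structurally a 3-byte sequence; payload = 0xDF7E.
But 0xDF7E is in U+D800–U+DFFF, the surrogate range. Surrogates are not Unicode scalar values and are forbidden in UTF-8.

invalid (encodes a surrogate (U+D800–U+DFFF))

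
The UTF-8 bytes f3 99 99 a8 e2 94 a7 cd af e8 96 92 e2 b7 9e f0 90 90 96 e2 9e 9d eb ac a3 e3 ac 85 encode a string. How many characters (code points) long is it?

9

Byte at offset 0: 0xF3 = 11110011 → 4-byte char (#1). Advance 4.
Byte at offset 4: 0xE2 = 11100010 → 3-byte char (#2). Advance 3.
Byte at offset 7: 0xCD = 11001101 → 2-byte char (#3). Advance 2.
Byte at offset 9: 0xE8 = 11101000 → 3-byte char (#4). Advance 3.
Byte at offset 12: 0xE2 = 11100010 → 3-byte char (#5). Advance 3.
Byte at offset 15: 0xF0 = 11110000 → 4-byte char (#6). Advance 4.
Byte at offset 19: 0xE2 = 11100010 → 3-byte char (#7). Advance 3.
Byte at offset 22: 0xEB = 11101011 → 3-byte char (#8). Advance 3.
Byte at offset 25: 0xE3 = 11100011 → 3-byte char (#9). Advance 3.
Reached end at offset 28 after 9 code points.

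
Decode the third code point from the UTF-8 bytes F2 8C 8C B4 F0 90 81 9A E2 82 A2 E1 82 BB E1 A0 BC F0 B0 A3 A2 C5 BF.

U+20A2

Offset 0: leading byte 0xF2 = 11110010 → 4-byte char #1 = F2 8C 8C B4.
Offset 4: leading byte 0xF0 = 11110000 → 4-byte char #2 = F0 90 81 9A.
Offset 8: leading byte 0xE2 = 11100010 → 3-byte char #3 = E2 82 A2.
Leading byte 0xE2 = 11100010 matches 1110xxxx → 3-byte sequence.
Byte 1: 0xE2 = 11100010, payload 0010 (4 bits).
Byte 2: 0x82 = 10000010 (10xxxxxx ✓), payload 000010.
Byte 3: 0xA2 = 10100010 (10xxxxxx ✓), payload 100010.
Concatenate: 0010000010100010 = 0x20A2 (16 bits → U+20A2).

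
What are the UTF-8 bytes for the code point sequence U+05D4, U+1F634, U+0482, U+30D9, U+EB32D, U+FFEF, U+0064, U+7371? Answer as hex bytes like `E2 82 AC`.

D7 94 F0 9F 98 B4 D2 82 E3 83 99 F3 AB 8C AD EF BF AF 64 E7 8D B1

U+05D4: 2-byte form → D7 94.
U+1F634: 4-byte form → F0 9F 98 B4.
U+0482: 2-byte form → D2 82.
U+30D9: 3-byte form → E3 83 99.
U+EB32D: 4-byte form → F3 AB 8C AD.
U+FFEF: 3-byte form → EF BF AF.
U+0064: 1-byte form → 64.
U+7371: 3-byte form → E7 8D B1.
Concatenated (22 bytes): D7 94 F0 9F 98 B4 D2 82 E3 83 99 F3 AB 8C AD EF BF AF 64 E7 8D B1.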